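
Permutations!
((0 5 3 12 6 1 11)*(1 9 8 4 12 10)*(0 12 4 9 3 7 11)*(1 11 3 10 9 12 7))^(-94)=(0 1 5)(3 8 6 11)(7 9 12 10)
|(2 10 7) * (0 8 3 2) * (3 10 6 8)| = |(0 3 2 6 8 10 7)| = 7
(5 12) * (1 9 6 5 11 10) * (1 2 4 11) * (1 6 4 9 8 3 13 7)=(1 8 3 13 7)(2 9 4 11 10)(5 12 6)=[0, 8, 9, 13, 11, 12, 5, 1, 3, 4, 2, 10, 6, 7]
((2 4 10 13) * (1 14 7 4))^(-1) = (1 2 13 10 4 7 14)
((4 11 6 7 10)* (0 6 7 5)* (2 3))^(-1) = ((0 6 5)(2 3)(4 11 7 10))^(-1) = (0 5 6)(2 3)(4 10 7 11)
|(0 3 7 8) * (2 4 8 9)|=7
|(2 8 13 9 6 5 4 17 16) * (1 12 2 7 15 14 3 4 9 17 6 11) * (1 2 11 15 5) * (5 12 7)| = 16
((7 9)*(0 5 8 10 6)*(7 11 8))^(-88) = ((0 5 7 9 11 8 10 6))^(-88) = (11)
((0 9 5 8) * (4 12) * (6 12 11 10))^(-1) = ((0 9 5 8)(4 11 10 6 12))^(-1) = (0 8 5 9)(4 12 6 10 11)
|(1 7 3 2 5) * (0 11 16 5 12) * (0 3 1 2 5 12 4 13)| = |(0 11 16 12 3 5 2 4 13)(1 7)| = 18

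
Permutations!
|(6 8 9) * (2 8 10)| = |(2 8 9 6 10)| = 5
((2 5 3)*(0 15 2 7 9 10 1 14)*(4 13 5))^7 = (0 7 2 10 13 14 3 15 9 4 1 5)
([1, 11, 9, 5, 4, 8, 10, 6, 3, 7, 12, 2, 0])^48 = [2, 9, 6, 3, 4, 5, 0, 12, 8, 10, 1, 7, 11]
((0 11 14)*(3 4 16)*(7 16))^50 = ((0 11 14)(3 4 7 16))^50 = (0 14 11)(3 7)(4 16)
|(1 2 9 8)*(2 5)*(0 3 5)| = |(0 3 5 2 9 8 1)| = 7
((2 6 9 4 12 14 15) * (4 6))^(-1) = ((2 4 12 14 15)(6 9))^(-1) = (2 15 14 12 4)(6 9)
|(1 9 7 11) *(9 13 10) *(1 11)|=5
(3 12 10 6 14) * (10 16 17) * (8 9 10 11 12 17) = (3 17 11 12 16 8 9 10 6 14) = [0, 1, 2, 17, 4, 5, 14, 7, 9, 10, 6, 12, 16, 13, 3, 15, 8, 11]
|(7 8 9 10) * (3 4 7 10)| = 5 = |(10)(3 4 7 8 9)|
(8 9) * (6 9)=(6 9 8)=[0, 1, 2, 3, 4, 5, 9, 7, 6, 8]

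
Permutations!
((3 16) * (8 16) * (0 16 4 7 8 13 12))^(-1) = (0 12 13 3 16)(4 8 7)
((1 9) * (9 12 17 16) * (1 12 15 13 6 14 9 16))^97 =((1 15 13 6 14 9 12 17))^97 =(1 15 13 6 14 9 12 17)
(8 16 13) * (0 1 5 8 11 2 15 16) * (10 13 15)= (0 1 5 8)(2 10 13 11)(15 16)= [1, 5, 10, 3, 4, 8, 6, 7, 0, 9, 13, 2, 12, 11, 14, 16, 15]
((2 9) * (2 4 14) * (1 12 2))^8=((1 12 2 9 4 14))^8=(1 2 4)(9 14 12)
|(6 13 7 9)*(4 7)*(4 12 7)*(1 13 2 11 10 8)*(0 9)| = 11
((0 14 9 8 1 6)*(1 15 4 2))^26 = ((0 14 9 8 15 4 2 1 6))^26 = (0 6 1 2 4 15 8 9 14)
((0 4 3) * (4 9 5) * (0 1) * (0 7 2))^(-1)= (0 2 7 1 3 4 5 9)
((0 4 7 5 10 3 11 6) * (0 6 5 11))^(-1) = ((0 4 7 11 5 10 3))^(-1) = (0 3 10 5 11 7 4)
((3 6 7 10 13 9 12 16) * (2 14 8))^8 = (16)(2 8 14)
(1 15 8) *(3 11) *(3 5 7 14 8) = [0, 15, 2, 11, 4, 7, 6, 14, 1, 9, 10, 5, 12, 13, 8, 3] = (1 15 3 11 5 7 14 8)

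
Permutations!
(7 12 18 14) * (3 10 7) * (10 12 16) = (3 12 18 14)(7 16 10) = [0, 1, 2, 12, 4, 5, 6, 16, 8, 9, 7, 11, 18, 13, 3, 15, 10, 17, 14]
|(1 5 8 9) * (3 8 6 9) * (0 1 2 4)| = 14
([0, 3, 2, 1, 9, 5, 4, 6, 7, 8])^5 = (9)(1 3)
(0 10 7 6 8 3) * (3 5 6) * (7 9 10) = (0 7 3)(5 6 8)(9 10) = [7, 1, 2, 0, 4, 6, 8, 3, 5, 10, 9]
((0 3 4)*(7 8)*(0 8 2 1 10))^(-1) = ((0 3 4 8 7 2 1 10))^(-1) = (0 10 1 2 7 8 4 3)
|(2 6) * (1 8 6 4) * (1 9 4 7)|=|(1 8 6 2 7)(4 9)|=10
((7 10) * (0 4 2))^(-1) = ((0 4 2)(7 10))^(-1) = (0 2 4)(7 10)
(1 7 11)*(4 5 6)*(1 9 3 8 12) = (1 7 11 9 3 8 12)(4 5 6) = [0, 7, 2, 8, 5, 6, 4, 11, 12, 3, 10, 9, 1]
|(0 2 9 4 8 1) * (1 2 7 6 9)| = |(0 7 6 9 4 8 2 1)| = 8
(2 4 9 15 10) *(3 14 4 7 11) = (2 7 11 3 14 4 9 15 10) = [0, 1, 7, 14, 9, 5, 6, 11, 8, 15, 2, 3, 12, 13, 4, 10]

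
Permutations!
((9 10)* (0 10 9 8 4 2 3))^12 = (10)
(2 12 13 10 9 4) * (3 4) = (2 12 13 10 9 3 4) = [0, 1, 12, 4, 2, 5, 6, 7, 8, 3, 9, 11, 13, 10]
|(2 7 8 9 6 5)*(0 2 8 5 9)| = 10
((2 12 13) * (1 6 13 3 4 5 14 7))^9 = (1 7 14 5 4 3 12 2 13 6)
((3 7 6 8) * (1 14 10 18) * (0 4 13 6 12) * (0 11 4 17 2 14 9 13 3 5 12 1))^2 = (0 2 10)(1 13 8 12 4 7 9 6 5 11 3)(14 18 17) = ((0 17 2 14 10 18)(1 9 13 6 8 5 12 11 4 3 7))^2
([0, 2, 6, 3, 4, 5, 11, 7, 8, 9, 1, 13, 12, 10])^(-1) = (1 10 13 11 6 2)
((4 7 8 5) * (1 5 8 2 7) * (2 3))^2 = ((8)(1 5 4)(2 7 3))^2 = (8)(1 4 5)(2 3 7)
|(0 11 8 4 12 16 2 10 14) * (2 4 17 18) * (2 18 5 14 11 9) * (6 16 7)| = |(18)(0 9 2 10 11 8 17 5 14)(4 12 7 6 16)| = 45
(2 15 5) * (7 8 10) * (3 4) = (2 15 5)(3 4)(7 8 10) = [0, 1, 15, 4, 3, 2, 6, 8, 10, 9, 7, 11, 12, 13, 14, 5]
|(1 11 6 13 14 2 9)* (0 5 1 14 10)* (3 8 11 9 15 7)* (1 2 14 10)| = |(0 5 2 15 7 3 8 11 6 13 1 9 10)| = 13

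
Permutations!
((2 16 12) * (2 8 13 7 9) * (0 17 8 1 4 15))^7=((0 17 8 13 7 9 2 16 12 1 4 15))^7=(0 16 8 1 7 15 2 17 12 13 4 9)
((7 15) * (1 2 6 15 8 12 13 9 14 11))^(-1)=(1 11 14 9 13 12 8 7 15 6 2)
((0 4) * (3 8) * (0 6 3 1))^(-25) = ((0 4 6 3 8 1))^(-25) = (0 1 8 3 6 4)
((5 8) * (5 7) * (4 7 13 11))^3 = (4 8)(5 11)(7 13)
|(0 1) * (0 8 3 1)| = |(1 8 3)| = 3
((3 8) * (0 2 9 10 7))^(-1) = ((0 2 9 10 7)(3 8))^(-1) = (0 7 10 9 2)(3 8)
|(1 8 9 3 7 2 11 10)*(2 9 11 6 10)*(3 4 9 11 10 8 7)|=14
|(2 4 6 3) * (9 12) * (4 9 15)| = |(2 9 12 15 4 6 3)| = 7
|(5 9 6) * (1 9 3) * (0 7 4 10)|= |(0 7 4 10)(1 9 6 5 3)|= 20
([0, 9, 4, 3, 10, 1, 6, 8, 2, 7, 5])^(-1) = [0, 5, 8, 3, 2, 10, 6, 9, 7, 1, 4]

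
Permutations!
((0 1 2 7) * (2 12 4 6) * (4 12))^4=(12)(0 2 4)(1 7 6)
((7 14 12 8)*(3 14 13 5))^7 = ((3 14 12 8 7 13 5))^7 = (14)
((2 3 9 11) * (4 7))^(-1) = ((2 3 9 11)(4 7))^(-1) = (2 11 9 3)(4 7)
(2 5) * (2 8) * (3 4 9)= [0, 1, 5, 4, 9, 8, 6, 7, 2, 3]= (2 5 8)(3 4 9)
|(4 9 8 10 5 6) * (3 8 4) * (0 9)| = |(0 9 4)(3 8 10 5 6)| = 15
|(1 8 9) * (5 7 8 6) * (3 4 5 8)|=4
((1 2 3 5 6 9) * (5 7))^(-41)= ((1 2 3 7 5 6 9))^(-41)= (1 2 3 7 5 6 9)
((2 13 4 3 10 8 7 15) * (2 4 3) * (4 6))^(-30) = ((2 13 3 10 8 7 15 6 4))^(-30) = (2 15 10)(3 4 7)(6 8 13)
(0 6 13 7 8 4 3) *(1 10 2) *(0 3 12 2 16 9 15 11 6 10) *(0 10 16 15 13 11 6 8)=(0 16 9 13 7)(1 10 15 6 11 8 4 12 2)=[16, 10, 1, 3, 12, 5, 11, 0, 4, 13, 15, 8, 2, 7, 14, 6, 9]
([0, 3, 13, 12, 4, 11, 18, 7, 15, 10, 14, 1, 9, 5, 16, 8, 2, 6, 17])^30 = [0, 13, 10, 5, 4, 16, 6, 7, 8, 1, 3, 2, 11, 14, 12, 15, 9, 17, 18]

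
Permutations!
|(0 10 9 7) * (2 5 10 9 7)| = 6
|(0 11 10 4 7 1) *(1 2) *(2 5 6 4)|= 20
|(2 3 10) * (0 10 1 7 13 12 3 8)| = 20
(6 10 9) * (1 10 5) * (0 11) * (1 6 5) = (0 11)(1 10 9 5 6) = [11, 10, 2, 3, 4, 6, 1, 7, 8, 5, 9, 0]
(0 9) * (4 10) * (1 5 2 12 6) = [9, 5, 12, 3, 10, 2, 1, 7, 8, 0, 4, 11, 6] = (0 9)(1 5 2 12 6)(4 10)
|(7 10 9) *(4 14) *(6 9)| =|(4 14)(6 9 7 10)| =4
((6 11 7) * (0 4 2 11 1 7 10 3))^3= ((0 4 2 11 10 3)(1 7 6))^3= (0 11)(2 3)(4 10)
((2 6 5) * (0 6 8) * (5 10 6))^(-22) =(10)(0 2)(5 8)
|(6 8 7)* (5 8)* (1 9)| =4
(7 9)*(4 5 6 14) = (4 5 6 14)(7 9) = [0, 1, 2, 3, 5, 6, 14, 9, 8, 7, 10, 11, 12, 13, 4]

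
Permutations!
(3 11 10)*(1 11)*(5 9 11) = (1 5 9 11 10 3) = [0, 5, 2, 1, 4, 9, 6, 7, 8, 11, 3, 10]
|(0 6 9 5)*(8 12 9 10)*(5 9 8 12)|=6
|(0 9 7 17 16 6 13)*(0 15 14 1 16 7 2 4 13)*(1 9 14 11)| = 22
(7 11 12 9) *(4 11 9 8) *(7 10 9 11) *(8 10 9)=(4 7 11 12 10 8)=[0, 1, 2, 3, 7, 5, 6, 11, 4, 9, 8, 12, 10]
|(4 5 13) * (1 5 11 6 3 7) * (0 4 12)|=10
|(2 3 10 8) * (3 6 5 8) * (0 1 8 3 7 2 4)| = |(0 1 8 4)(2 6 5 3 10 7)| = 12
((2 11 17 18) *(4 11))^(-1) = (2 18 17 11 4)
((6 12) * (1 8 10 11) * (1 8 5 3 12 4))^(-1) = ((1 5 3 12 6 4)(8 10 11))^(-1) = (1 4 6 12 3 5)(8 11 10)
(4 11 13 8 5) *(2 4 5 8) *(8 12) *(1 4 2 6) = (1 4 11 13 6)(8 12) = [0, 4, 2, 3, 11, 5, 1, 7, 12, 9, 10, 13, 8, 6]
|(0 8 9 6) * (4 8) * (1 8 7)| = 7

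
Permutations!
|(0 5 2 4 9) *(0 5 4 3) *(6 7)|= 6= |(0 4 9 5 2 3)(6 7)|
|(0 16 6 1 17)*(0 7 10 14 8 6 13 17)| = |(0 16 13 17 7 10 14 8 6 1)| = 10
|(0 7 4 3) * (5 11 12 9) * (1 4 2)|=12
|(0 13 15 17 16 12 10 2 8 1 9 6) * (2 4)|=13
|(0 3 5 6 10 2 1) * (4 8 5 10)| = |(0 3 10 2 1)(4 8 5 6)| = 20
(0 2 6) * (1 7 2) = (0 1 7 2 6) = [1, 7, 6, 3, 4, 5, 0, 2]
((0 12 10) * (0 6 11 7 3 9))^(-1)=(0 9 3 7 11 6 10 12)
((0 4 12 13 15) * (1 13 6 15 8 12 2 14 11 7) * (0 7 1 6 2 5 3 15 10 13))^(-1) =(0 1 11 14 2 12 8 13 10 6 7 15 3 5 4)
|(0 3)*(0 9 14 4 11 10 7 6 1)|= |(0 3 9 14 4 11 10 7 6 1)|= 10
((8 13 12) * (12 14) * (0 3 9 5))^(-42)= (0 9)(3 5)(8 14)(12 13)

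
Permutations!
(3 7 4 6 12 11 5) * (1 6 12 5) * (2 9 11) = (1 6 5 3 7 4 12 2 9 11) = [0, 6, 9, 7, 12, 3, 5, 4, 8, 11, 10, 1, 2]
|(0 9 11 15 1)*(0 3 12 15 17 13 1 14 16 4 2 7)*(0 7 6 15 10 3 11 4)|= 24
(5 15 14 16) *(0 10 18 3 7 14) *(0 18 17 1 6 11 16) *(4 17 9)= (0 10 9 4 17 1 6 11 16 5 15 18 3 7 14)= [10, 6, 2, 7, 17, 15, 11, 14, 8, 4, 9, 16, 12, 13, 0, 18, 5, 1, 3]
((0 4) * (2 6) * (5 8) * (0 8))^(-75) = (0 4 8 5)(2 6)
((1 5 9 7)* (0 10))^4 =((0 10)(1 5 9 7))^4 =(10)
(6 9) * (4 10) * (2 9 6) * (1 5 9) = [0, 5, 1, 3, 10, 9, 6, 7, 8, 2, 4] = (1 5 9 2)(4 10)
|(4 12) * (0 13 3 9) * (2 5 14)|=12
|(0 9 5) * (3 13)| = 6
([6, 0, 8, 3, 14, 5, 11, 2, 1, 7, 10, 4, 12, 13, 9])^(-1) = [1, 8, 7, 3, 11, 5, 0, 9, 2, 14, 10, 6, 12, 13, 4]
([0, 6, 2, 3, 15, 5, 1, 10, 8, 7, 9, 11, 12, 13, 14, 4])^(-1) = [0, 6, 2, 3, 15, 5, 1, 9, 8, 10, 7, 11, 12, 13, 14, 4]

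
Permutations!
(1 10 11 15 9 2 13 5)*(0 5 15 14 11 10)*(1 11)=(0 5 11 14 1)(2 13 15 9)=[5, 0, 13, 3, 4, 11, 6, 7, 8, 2, 10, 14, 12, 15, 1, 9]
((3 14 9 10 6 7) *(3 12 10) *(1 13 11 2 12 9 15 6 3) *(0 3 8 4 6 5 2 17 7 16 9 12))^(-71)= (0 3 14 15 5 2)(1 13 11 17 7 12 10 8 4 6 16 9)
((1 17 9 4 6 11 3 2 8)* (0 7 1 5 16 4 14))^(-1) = (0 14 9 17 1 7)(2 3 11 6 4 16 5 8)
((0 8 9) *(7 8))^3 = (0 9 8 7)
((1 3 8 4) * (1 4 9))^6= ((1 3 8 9))^6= (1 8)(3 9)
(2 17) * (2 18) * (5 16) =[0, 1, 17, 3, 4, 16, 6, 7, 8, 9, 10, 11, 12, 13, 14, 15, 5, 18, 2] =(2 17 18)(5 16)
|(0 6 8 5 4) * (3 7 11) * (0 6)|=|(3 7 11)(4 6 8 5)|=12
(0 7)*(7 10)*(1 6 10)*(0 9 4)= (0 1 6 10 7 9 4)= [1, 6, 2, 3, 0, 5, 10, 9, 8, 4, 7]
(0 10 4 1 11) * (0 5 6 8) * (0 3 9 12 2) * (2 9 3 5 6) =[10, 11, 0, 3, 1, 2, 8, 7, 5, 12, 4, 6, 9] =(0 10 4 1 11 6 8 5 2)(9 12)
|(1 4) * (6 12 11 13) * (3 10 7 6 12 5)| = |(1 4)(3 10 7 6 5)(11 13 12)| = 30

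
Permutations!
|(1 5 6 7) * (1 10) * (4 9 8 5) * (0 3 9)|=|(0 3 9 8 5 6 7 10 1 4)|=10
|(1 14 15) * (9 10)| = |(1 14 15)(9 10)| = 6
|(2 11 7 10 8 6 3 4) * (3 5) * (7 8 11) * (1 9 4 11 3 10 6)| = 11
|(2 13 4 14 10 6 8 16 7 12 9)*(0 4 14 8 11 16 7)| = 13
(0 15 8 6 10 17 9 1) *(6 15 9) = (0 9 1)(6 10 17)(8 15) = [9, 0, 2, 3, 4, 5, 10, 7, 15, 1, 17, 11, 12, 13, 14, 8, 16, 6]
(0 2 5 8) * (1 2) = (0 1 2 5 8) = [1, 2, 5, 3, 4, 8, 6, 7, 0]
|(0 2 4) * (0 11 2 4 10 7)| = 6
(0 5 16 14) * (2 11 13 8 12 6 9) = (0 5 16 14)(2 11 13 8 12 6 9) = [5, 1, 11, 3, 4, 16, 9, 7, 12, 2, 10, 13, 6, 8, 0, 15, 14]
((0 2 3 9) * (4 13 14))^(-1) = (0 9 3 2)(4 14 13)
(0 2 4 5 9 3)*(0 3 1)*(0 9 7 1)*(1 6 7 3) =(0 2 4 5 3 1 9)(6 7) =[2, 9, 4, 1, 5, 3, 7, 6, 8, 0]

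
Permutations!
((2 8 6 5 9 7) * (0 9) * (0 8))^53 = (0 9 7 2)(5 6 8)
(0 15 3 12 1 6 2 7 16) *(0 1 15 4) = (0 4)(1 6 2 7 16)(3 12 15) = [4, 6, 7, 12, 0, 5, 2, 16, 8, 9, 10, 11, 15, 13, 14, 3, 1]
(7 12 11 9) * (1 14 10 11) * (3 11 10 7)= [0, 14, 2, 11, 4, 5, 6, 12, 8, 3, 10, 9, 1, 13, 7]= (1 14 7 12)(3 11 9)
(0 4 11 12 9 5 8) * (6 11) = (0 4 6 11 12 9 5 8) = [4, 1, 2, 3, 6, 8, 11, 7, 0, 5, 10, 12, 9]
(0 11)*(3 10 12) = (0 11)(3 10 12) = [11, 1, 2, 10, 4, 5, 6, 7, 8, 9, 12, 0, 3]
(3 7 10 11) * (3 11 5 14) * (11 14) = (3 7 10 5 11 14) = [0, 1, 2, 7, 4, 11, 6, 10, 8, 9, 5, 14, 12, 13, 3]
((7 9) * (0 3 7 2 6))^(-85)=(0 6 2 9 7 3)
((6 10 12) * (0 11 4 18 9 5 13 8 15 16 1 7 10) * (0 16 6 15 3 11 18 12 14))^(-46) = ((0 18 9 5 13 8 3 11 4 12 15 6 16 1 7 10 14))^(-46) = (0 8 15 10 5 4 1 18 3 6 14 13 12 7 9 11 16)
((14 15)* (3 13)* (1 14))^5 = (1 15 14)(3 13)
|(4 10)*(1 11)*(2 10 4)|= 2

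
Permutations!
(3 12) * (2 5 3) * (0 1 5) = (0 1 5 3 12 2) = [1, 5, 0, 12, 4, 3, 6, 7, 8, 9, 10, 11, 2]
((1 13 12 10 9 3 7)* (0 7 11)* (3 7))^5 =((0 3 11)(1 13 12 10 9 7))^5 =(0 11 3)(1 7 9 10 12 13)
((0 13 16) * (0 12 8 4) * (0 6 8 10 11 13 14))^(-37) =(0 14)(4 8 6)(10 16 11 12 13)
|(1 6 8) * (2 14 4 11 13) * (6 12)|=|(1 12 6 8)(2 14 4 11 13)|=20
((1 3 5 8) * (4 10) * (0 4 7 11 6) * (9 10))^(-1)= (0 6 11 7 10 9 4)(1 8 5 3)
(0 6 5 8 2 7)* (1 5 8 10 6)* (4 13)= (0 1 5 10 6 8 2 7)(4 13)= [1, 5, 7, 3, 13, 10, 8, 0, 2, 9, 6, 11, 12, 4]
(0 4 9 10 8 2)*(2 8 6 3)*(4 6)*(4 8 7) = [6, 1, 0, 2, 9, 5, 3, 4, 7, 10, 8] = (0 6 3 2)(4 9 10 8 7)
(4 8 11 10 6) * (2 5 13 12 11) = (2 5 13 12 11 10 6 4 8) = [0, 1, 5, 3, 8, 13, 4, 7, 2, 9, 6, 10, 11, 12]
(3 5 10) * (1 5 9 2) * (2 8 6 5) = (1 2)(3 9 8 6 5 10) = [0, 2, 1, 9, 4, 10, 5, 7, 6, 8, 3]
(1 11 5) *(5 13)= (1 11 13 5)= [0, 11, 2, 3, 4, 1, 6, 7, 8, 9, 10, 13, 12, 5]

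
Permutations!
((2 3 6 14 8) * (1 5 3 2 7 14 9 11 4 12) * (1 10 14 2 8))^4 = (1 9 10 3 4)(2 8 7)(5 11 14 6 12)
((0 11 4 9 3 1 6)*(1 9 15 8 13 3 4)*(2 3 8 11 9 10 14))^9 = (0 4 11 6 9 15 1)(2 3 10 14)(8 13)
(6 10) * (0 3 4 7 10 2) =[3, 1, 0, 4, 7, 5, 2, 10, 8, 9, 6] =(0 3 4 7 10 6 2)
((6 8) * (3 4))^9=((3 4)(6 8))^9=(3 4)(6 8)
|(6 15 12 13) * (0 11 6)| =6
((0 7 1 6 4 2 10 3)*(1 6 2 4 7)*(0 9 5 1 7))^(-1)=(0 6 7)(1 5 9 3 10 2)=((0 7 6)(1 2 10 3 9 5))^(-1)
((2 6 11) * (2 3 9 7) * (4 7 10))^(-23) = (2 6 11 3 9 10 4 7) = ((2 6 11 3 9 10 4 7))^(-23)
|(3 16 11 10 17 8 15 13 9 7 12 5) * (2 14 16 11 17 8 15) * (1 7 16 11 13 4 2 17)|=8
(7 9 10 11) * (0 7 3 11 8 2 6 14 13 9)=(0 7)(2 6 14 13 9 10 8)(3 11)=[7, 1, 6, 11, 4, 5, 14, 0, 2, 10, 8, 3, 12, 9, 13]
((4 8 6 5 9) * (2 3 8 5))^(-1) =((2 3 8 6)(4 5 9))^(-1) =(2 6 8 3)(4 9 5)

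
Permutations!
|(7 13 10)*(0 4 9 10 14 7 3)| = |(0 4 9 10 3)(7 13 14)| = 15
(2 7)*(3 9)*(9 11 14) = [0, 1, 7, 11, 4, 5, 6, 2, 8, 3, 10, 14, 12, 13, 9] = (2 7)(3 11 14 9)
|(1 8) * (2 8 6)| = |(1 6 2 8)| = 4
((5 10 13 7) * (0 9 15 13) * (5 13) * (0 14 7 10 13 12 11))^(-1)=(0 11 12 7 14 10 13 5 15 9)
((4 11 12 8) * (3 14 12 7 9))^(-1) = (3 9 7 11 4 8 12 14)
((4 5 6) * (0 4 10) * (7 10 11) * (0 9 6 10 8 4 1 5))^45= (0 6)(1 11)(4 9)(5 7)(8 10)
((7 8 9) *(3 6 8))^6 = (3 6 8 9 7)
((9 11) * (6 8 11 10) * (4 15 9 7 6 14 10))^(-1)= ((4 15 9)(6 8 11 7)(10 14))^(-1)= (4 9 15)(6 7 11 8)(10 14)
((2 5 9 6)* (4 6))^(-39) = ((2 5 9 4 6))^(-39) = (2 5 9 4 6)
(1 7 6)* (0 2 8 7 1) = [2, 1, 8, 3, 4, 5, 0, 6, 7] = (0 2 8 7 6)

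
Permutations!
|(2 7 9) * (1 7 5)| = 5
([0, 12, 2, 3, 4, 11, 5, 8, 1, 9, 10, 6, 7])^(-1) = [0, 8, 2, 3, 4, 6, 11, 12, 7, 9, 10, 5, 1]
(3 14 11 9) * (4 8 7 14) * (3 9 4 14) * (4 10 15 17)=[0, 1, 2, 14, 8, 5, 6, 3, 7, 9, 15, 10, 12, 13, 11, 17, 16, 4]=(3 14 11 10 15 17 4 8 7)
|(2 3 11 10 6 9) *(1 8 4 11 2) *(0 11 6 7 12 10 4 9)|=12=|(0 11 4 6)(1 8 9)(2 3)(7 12 10)|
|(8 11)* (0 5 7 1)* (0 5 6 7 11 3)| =8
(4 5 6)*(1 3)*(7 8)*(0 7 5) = (0 7 8 5 6 4)(1 3) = [7, 3, 2, 1, 0, 6, 4, 8, 5]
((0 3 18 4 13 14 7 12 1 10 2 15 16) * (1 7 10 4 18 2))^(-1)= (18)(0 16 15 2 3)(1 10 14 13 4)(7 12)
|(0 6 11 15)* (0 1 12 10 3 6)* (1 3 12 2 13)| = |(1 2 13)(3 6 11 15)(10 12)| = 12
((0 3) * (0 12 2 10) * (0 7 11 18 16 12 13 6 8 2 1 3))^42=((1 3 13 6 8 2 10 7 11 18 16 12))^42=(1 10)(2 12)(3 7)(6 18)(8 16)(11 13)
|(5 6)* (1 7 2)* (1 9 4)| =10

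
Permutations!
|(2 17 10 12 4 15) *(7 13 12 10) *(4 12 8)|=|(2 17 7 13 8 4 15)|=7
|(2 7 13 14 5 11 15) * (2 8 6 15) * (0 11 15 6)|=|(0 11 2 7 13 14 5 15 8)|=9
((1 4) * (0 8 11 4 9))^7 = (0 8 11 4 1 9)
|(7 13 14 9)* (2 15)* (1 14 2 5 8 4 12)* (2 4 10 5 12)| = 9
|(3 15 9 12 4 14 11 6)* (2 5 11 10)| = |(2 5 11 6 3 15 9 12 4 14 10)| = 11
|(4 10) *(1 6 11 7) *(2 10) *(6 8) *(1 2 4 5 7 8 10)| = |(1 10 5 7 2)(6 11 8)| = 15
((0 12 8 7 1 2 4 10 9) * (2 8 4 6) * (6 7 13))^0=(13)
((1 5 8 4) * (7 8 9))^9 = (1 7)(4 9)(5 8)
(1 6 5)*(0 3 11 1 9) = (0 3 11 1 6 5 9) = [3, 6, 2, 11, 4, 9, 5, 7, 8, 0, 10, 1]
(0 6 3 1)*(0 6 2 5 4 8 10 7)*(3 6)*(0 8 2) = (1 3)(2 5 4)(7 8 10) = [0, 3, 5, 1, 2, 4, 6, 8, 10, 9, 7]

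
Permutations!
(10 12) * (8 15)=(8 15)(10 12)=[0, 1, 2, 3, 4, 5, 6, 7, 15, 9, 12, 11, 10, 13, 14, 8]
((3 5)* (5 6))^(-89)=(3 6 5)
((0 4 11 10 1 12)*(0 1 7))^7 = ((0 4 11 10 7)(1 12))^7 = (0 11 7 4 10)(1 12)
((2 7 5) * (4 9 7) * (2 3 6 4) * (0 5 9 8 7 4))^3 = ((0 5 3 6)(4 8 7 9))^3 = (0 6 3 5)(4 9 7 8)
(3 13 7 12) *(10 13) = [0, 1, 2, 10, 4, 5, 6, 12, 8, 9, 13, 11, 3, 7] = (3 10 13 7 12)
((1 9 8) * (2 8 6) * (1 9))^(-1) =((2 8 9 6))^(-1) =(2 6 9 8)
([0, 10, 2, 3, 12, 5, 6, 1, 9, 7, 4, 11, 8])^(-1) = (1 7 9 8 12 4 10)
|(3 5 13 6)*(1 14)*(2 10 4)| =12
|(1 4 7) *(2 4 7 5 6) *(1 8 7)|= 4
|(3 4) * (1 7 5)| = |(1 7 5)(3 4)| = 6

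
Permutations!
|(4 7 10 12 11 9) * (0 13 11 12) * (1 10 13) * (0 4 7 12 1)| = 4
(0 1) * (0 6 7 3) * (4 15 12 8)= (0 1 6 7 3)(4 15 12 8)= [1, 6, 2, 0, 15, 5, 7, 3, 4, 9, 10, 11, 8, 13, 14, 12]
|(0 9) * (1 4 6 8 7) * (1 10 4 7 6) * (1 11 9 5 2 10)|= |(0 5 2 10 4 11 9)(1 7)(6 8)|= 14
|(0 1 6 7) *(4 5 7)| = 6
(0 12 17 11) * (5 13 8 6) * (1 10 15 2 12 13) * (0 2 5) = (0 13 8 6)(1 10 15 5)(2 12 17 11) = [13, 10, 12, 3, 4, 1, 0, 7, 6, 9, 15, 2, 17, 8, 14, 5, 16, 11]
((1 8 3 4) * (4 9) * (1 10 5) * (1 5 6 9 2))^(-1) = (1 2 3 8)(4 9 6 10)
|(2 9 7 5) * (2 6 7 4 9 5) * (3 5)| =10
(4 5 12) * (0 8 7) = (0 8 7)(4 5 12) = [8, 1, 2, 3, 5, 12, 6, 0, 7, 9, 10, 11, 4]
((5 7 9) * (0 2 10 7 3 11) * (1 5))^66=(0 7 5)(1 11 10)(2 9 3)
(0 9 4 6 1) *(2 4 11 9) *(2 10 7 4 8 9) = (0 10 7 4 6 1)(2 8 9 11) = [10, 0, 8, 3, 6, 5, 1, 4, 9, 11, 7, 2]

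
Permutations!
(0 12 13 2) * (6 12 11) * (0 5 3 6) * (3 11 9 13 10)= [9, 1, 5, 6, 4, 11, 12, 7, 8, 13, 3, 0, 10, 2]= (0 9 13 2 5 11)(3 6 12 10)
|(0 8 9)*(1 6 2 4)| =|(0 8 9)(1 6 2 4)| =12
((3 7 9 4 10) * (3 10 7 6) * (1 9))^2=(10)(1 4)(7 9)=((10)(1 9 4 7)(3 6))^2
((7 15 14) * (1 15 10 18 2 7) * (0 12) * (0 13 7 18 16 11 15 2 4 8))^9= ((0 12 13 7 10 16 11 15 14 1 2 18 4 8))^9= (0 1 10 8 14 7 4 15 13 18 11 12 2 16)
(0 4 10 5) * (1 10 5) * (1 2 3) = (0 4 5)(1 10 2 3) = [4, 10, 3, 1, 5, 0, 6, 7, 8, 9, 2]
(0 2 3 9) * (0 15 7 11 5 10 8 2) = (2 3 9 15 7 11 5 10 8) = [0, 1, 3, 9, 4, 10, 6, 11, 2, 15, 8, 5, 12, 13, 14, 7]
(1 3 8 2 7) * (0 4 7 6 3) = (0 4 7 1)(2 6 3 8) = [4, 0, 6, 8, 7, 5, 3, 1, 2]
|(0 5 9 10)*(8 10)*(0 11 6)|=7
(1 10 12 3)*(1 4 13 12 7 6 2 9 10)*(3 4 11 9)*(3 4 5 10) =(2 4 13 12 5 10 7 6)(3 11 9) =[0, 1, 4, 11, 13, 10, 2, 6, 8, 3, 7, 9, 5, 12]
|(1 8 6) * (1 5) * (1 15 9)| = |(1 8 6 5 15 9)| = 6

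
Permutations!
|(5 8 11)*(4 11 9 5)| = |(4 11)(5 8 9)| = 6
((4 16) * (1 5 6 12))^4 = (16)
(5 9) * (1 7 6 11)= (1 7 6 11)(5 9)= [0, 7, 2, 3, 4, 9, 11, 6, 8, 5, 10, 1]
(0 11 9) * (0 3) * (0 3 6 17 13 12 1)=(0 11 9 6 17 13 12 1)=[11, 0, 2, 3, 4, 5, 17, 7, 8, 6, 10, 9, 1, 12, 14, 15, 16, 13]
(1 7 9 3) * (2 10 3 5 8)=(1 7 9 5 8 2 10 3)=[0, 7, 10, 1, 4, 8, 6, 9, 2, 5, 3]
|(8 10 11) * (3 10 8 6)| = |(3 10 11 6)| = 4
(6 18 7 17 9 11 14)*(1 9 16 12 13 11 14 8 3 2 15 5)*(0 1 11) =[1, 9, 15, 2, 4, 11, 18, 17, 3, 14, 10, 8, 13, 0, 6, 5, 12, 16, 7] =(0 1 9 14 6 18 7 17 16 12 13)(2 15 5 11 8 3)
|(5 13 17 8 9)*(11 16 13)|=|(5 11 16 13 17 8 9)|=7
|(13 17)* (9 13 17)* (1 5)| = |(17)(1 5)(9 13)| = 2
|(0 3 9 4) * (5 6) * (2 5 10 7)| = 20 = |(0 3 9 4)(2 5 6 10 7)|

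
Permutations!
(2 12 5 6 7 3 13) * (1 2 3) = (1 2 12 5 6 7)(3 13) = [0, 2, 12, 13, 4, 6, 7, 1, 8, 9, 10, 11, 5, 3]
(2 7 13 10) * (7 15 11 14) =(2 15 11 14 7 13 10) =[0, 1, 15, 3, 4, 5, 6, 13, 8, 9, 2, 14, 12, 10, 7, 11]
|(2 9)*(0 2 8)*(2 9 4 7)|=3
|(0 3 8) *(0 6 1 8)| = |(0 3)(1 8 6)| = 6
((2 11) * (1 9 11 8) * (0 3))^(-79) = (0 3)(1 9 11 2 8)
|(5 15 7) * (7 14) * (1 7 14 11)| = 5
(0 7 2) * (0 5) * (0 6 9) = [7, 1, 5, 3, 4, 6, 9, 2, 8, 0] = (0 7 2 5 6 9)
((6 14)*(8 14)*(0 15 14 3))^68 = (0 14 8)(3 15 6) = ((0 15 14 6 8 3))^68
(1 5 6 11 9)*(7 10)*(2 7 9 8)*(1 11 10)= [0, 5, 7, 3, 4, 6, 10, 1, 2, 11, 9, 8]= (1 5 6 10 9 11 8 2 7)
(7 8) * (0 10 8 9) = (0 10 8 7 9) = [10, 1, 2, 3, 4, 5, 6, 9, 7, 0, 8]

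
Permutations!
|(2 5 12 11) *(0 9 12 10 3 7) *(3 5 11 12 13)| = 10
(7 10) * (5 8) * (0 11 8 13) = (0 11 8 5 13)(7 10) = [11, 1, 2, 3, 4, 13, 6, 10, 5, 9, 7, 8, 12, 0]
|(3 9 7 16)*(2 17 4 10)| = 4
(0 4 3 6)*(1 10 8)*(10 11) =[4, 11, 2, 6, 3, 5, 0, 7, 1, 9, 8, 10] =(0 4 3 6)(1 11 10 8)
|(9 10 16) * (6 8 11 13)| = 12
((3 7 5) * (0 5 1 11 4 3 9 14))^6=((0 5 9 14)(1 11 4 3 7))^6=(0 9)(1 11 4 3 7)(5 14)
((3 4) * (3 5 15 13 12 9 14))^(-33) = ((3 4 5 15 13 12 9 14))^(-33) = (3 14 9 12 13 15 5 4)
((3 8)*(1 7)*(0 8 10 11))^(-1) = (0 11 10 3 8)(1 7)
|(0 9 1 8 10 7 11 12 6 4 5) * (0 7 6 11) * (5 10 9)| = 6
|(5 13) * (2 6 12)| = |(2 6 12)(5 13)| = 6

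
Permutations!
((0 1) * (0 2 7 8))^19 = (0 8 7 2 1)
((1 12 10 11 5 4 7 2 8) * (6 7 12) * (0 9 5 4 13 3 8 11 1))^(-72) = ((0 9 5 13 3 8)(1 6 7 2 11 4 12 10))^(-72) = (13)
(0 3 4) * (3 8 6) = (0 8 6 3 4) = [8, 1, 2, 4, 0, 5, 3, 7, 6]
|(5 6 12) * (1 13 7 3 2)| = 15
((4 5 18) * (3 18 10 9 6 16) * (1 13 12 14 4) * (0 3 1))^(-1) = ((0 3 18)(1 13 12 14 4 5 10 9 6 16))^(-1) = (0 18 3)(1 16 6 9 10 5 4 14 12 13)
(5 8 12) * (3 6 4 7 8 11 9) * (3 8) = [0, 1, 2, 6, 7, 11, 4, 3, 12, 8, 10, 9, 5] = (3 6 4 7)(5 11 9 8 12)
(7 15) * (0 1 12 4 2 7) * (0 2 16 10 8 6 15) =(0 1 12 4 16 10 8 6 15 2 7) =[1, 12, 7, 3, 16, 5, 15, 0, 6, 9, 8, 11, 4, 13, 14, 2, 10]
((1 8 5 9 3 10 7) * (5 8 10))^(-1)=(1 7 10)(3 9 5)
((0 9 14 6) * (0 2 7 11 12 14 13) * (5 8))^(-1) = (0 13 9)(2 6 14 12 11 7)(5 8)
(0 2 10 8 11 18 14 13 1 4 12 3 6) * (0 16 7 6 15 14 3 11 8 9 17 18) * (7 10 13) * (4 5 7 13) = (0 2 4 12 11)(1 5 7 6 16 10 9 17 18 3 15 14 13) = [2, 5, 4, 15, 12, 7, 16, 6, 8, 17, 9, 0, 11, 1, 13, 14, 10, 18, 3]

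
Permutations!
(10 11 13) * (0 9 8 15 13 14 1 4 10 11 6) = (0 9 8 15 13 11 14 1 4 10 6) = [9, 4, 2, 3, 10, 5, 0, 7, 15, 8, 6, 14, 12, 11, 1, 13]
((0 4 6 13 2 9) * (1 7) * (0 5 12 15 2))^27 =((0 4 6 13)(1 7)(2 9 5 12 15))^27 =(0 13 6 4)(1 7)(2 5 15 9 12)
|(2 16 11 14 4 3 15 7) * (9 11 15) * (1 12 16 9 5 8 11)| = 42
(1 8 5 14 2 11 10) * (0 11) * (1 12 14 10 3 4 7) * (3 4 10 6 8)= (0 11 4 7 1 3 10 12 14 2)(5 6 8)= [11, 3, 0, 10, 7, 6, 8, 1, 5, 9, 12, 4, 14, 13, 2]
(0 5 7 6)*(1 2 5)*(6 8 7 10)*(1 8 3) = (0 8 7 3 1 2 5 10 6) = [8, 2, 5, 1, 4, 10, 0, 3, 7, 9, 6]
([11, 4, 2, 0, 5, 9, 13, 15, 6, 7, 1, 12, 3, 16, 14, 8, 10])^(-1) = [3, 10, 2, 12, 1, 4, 8, 9, 15, 5, 16, 0, 11, 6, 14, 7, 13]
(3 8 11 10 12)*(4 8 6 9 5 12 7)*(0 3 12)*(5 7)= [3, 1, 2, 6, 8, 0, 9, 4, 11, 7, 5, 10, 12]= (12)(0 3 6 9 7 4 8 11 10 5)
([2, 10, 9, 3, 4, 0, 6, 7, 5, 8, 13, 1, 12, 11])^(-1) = (0 5 8 9 2)(1 11 13 10)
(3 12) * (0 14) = (0 14)(3 12) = [14, 1, 2, 12, 4, 5, 6, 7, 8, 9, 10, 11, 3, 13, 0]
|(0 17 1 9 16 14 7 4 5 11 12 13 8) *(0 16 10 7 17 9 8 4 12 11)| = 40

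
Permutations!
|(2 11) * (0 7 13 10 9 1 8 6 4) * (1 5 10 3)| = 24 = |(0 7 13 3 1 8 6 4)(2 11)(5 10 9)|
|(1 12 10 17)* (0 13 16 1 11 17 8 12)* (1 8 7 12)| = 30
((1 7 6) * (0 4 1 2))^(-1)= (0 2 6 7 1 4)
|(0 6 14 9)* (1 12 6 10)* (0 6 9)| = 7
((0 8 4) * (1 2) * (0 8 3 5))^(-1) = ((0 3 5)(1 2)(4 8))^(-1) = (0 5 3)(1 2)(4 8)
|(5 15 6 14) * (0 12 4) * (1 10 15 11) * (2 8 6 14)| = |(0 12 4)(1 10 15 14 5 11)(2 8 6)| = 6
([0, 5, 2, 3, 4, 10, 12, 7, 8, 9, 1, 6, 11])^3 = (12)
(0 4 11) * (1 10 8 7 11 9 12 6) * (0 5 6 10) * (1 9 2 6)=(0 4 2 6 9 12 10 8 7 11 5 1)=[4, 0, 6, 3, 2, 1, 9, 11, 7, 12, 8, 5, 10]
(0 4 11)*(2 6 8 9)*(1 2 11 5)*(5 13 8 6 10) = (0 4 13 8 9 11)(1 2 10 5) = [4, 2, 10, 3, 13, 1, 6, 7, 9, 11, 5, 0, 12, 8]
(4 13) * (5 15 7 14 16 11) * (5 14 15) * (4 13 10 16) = (4 10 16 11 14)(7 15) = [0, 1, 2, 3, 10, 5, 6, 15, 8, 9, 16, 14, 12, 13, 4, 7, 11]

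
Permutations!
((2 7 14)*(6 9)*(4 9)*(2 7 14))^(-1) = (2 7 14)(4 6 9)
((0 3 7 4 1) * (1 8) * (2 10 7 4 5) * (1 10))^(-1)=((0 3 4 8 10 7 5 2 1))^(-1)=(0 1 2 5 7 10 8 4 3)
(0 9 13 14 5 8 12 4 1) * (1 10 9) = (0 1)(4 10 9 13 14 5 8 12) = [1, 0, 2, 3, 10, 8, 6, 7, 12, 13, 9, 11, 4, 14, 5]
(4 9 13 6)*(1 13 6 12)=[0, 13, 2, 3, 9, 5, 4, 7, 8, 6, 10, 11, 1, 12]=(1 13 12)(4 9 6)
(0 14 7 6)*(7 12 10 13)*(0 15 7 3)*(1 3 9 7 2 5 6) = (0 14 12 10 13 9 7 1 3)(2 5 6 15) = [14, 3, 5, 0, 4, 6, 15, 1, 8, 7, 13, 11, 10, 9, 12, 2]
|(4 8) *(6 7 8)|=|(4 6 7 8)|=4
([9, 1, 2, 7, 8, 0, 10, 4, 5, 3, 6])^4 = [4, 1, 2, 5, 9, 7, 6, 0, 3, 8, 10]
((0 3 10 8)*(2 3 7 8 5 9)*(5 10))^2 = (10)(0 8 7)(2 5)(3 9) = ((10)(0 7 8)(2 3 5 9))^2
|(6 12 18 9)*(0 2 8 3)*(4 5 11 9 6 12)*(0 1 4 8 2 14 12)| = 12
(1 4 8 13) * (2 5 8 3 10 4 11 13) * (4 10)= [0, 11, 5, 4, 3, 8, 6, 7, 2, 9, 10, 13, 12, 1]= (1 11 13)(2 5 8)(3 4)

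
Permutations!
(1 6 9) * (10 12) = [0, 6, 2, 3, 4, 5, 9, 7, 8, 1, 12, 11, 10] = (1 6 9)(10 12)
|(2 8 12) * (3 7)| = 6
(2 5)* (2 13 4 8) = [0, 1, 5, 3, 8, 13, 6, 7, 2, 9, 10, 11, 12, 4] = (2 5 13 4 8)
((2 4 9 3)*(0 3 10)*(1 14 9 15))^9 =(15)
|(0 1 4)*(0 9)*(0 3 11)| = 6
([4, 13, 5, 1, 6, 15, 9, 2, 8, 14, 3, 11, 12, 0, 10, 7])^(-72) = (15)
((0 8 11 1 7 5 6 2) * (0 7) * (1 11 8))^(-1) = ((11)(0 1)(2 7 5 6))^(-1) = (11)(0 1)(2 6 5 7)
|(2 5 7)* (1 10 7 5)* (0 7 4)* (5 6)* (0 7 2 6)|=|(0 2 1 10 4 7 6 5)|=8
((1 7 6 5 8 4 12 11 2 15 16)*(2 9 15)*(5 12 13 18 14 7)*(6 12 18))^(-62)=(1 7 8 11 13 15 18)(4 9 6 16 14 5 12)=((1 5 8 4 13 6 18 14 7 12 11 9 15 16))^(-62)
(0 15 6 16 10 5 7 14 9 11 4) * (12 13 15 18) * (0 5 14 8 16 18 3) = (0 3)(4 5 7 8 16 10 14 9 11)(6 18 12 13 15) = [3, 1, 2, 0, 5, 7, 18, 8, 16, 11, 14, 4, 13, 15, 9, 6, 10, 17, 12]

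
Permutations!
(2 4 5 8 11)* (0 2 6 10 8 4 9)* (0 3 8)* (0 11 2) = (2 9 3 8)(4 5)(6 10 11) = [0, 1, 9, 8, 5, 4, 10, 7, 2, 3, 11, 6]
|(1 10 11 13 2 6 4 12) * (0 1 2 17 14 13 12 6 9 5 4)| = 30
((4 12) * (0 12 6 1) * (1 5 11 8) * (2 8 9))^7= ((0 12 4 6 5 11 9 2 8 1))^7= (0 2 5 12 8 11 4 1 9 6)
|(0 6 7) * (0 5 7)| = |(0 6)(5 7)| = 2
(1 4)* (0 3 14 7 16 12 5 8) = (0 3 14 7 16 12 5 8)(1 4) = [3, 4, 2, 14, 1, 8, 6, 16, 0, 9, 10, 11, 5, 13, 7, 15, 12]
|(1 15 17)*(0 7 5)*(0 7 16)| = |(0 16)(1 15 17)(5 7)| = 6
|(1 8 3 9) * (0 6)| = 4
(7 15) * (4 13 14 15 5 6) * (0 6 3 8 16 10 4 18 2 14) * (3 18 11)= (0 6 11 3 8 16 10 4 13)(2 14 15 7 5 18)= [6, 1, 14, 8, 13, 18, 11, 5, 16, 9, 4, 3, 12, 0, 15, 7, 10, 17, 2]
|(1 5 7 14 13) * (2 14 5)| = 4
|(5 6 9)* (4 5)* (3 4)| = 5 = |(3 4 5 6 9)|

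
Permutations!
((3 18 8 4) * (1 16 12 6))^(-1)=(1 6 12 16)(3 4 8 18)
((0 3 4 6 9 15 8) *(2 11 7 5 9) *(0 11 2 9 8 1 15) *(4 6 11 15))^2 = (0 6)(1 11 5 15 4 7 8)(3 9)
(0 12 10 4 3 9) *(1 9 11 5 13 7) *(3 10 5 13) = (0 12 5 3 11 13 7 1 9)(4 10) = [12, 9, 2, 11, 10, 3, 6, 1, 8, 0, 4, 13, 5, 7]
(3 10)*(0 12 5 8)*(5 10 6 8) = (0 12 10 3 6 8) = [12, 1, 2, 6, 4, 5, 8, 7, 0, 9, 3, 11, 10]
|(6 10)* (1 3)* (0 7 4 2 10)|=|(0 7 4 2 10 6)(1 3)|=6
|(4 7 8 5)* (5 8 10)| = 4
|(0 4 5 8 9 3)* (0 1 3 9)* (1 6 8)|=7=|(9)(0 4 5 1 3 6 8)|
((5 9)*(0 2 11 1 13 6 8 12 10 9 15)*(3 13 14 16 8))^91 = (0 12 11 9 14 15 8 2 10 1 5 16)(3 13 6)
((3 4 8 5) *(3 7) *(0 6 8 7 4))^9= (0 8 4 3 6 5 7)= ((0 6 8 5 4 7 3))^9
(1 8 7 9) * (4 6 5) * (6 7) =[0, 8, 2, 3, 7, 4, 5, 9, 6, 1] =(1 8 6 5 4 7 9)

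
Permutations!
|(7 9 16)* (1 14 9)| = |(1 14 9 16 7)| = 5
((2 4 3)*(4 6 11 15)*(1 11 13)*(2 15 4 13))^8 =(1 4 15)(3 13 11)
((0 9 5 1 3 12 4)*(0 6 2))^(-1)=((0 9 5 1 3 12 4 6 2))^(-1)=(0 2 6 4 12 3 1 5 9)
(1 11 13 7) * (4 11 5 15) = (1 5 15 4 11 13 7) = [0, 5, 2, 3, 11, 15, 6, 1, 8, 9, 10, 13, 12, 7, 14, 4]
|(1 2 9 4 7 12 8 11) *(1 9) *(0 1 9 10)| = |(0 1 2 9 4 7 12 8 11 10)| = 10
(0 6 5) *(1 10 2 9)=(0 6 5)(1 10 2 9)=[6, 10, 9, 3, 4, 0, 5, 7, 8, 1, 2]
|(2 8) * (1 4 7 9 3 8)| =|(1 4 7 9 3 8 2)| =7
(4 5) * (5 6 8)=(4 6 8 5)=[0, 1, 2, 3, 6, 4, 8, 7, 5]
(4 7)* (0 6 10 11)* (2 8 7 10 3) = (0 6 3 2 8 7 4 10 11) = [6, 1, 8, 2, 10, 5, 3, 4, 7, 9, 11, 0]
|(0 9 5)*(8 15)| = 6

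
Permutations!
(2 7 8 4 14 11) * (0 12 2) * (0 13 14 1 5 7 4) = [12, 5, 4, 3, 1, 7, 6, 8, 0, 9, 10, 13, 2, 14, 11] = (0 12 2 4 1 5 7 8)(11 13 14)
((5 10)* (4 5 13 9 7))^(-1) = (4 7 9 13 10 5)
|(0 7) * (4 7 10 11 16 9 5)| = 8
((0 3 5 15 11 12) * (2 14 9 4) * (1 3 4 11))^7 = (1 15 5 3)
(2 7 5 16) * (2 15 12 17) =(2 7 5 16 15 12 17) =[0, 1, 7, 3, 4, 16, 6, 5, 8, 9, 10, 11, 17, 13, 14, 12, 15, 2]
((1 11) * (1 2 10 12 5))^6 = ((1 11 2 10 12 5))^6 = (12)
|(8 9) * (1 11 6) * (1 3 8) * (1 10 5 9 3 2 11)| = |(2 11 6)(3 8)(5 9 10)| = 6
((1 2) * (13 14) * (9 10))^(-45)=((1 2)(9 10)(13 14))^(-45)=(1 2)(9 10)(13 14)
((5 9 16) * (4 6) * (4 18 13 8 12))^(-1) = (4 12 8 13 18 6)(5 16 9)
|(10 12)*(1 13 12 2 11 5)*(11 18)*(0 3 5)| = 10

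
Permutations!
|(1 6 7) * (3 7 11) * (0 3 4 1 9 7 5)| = |(0 3 5)(1 6 11 4)(7 9)| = 12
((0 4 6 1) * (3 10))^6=((0 4 6 1)(3 10))^6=(10)(0 6)(1 4)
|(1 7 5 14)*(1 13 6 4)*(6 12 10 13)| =|(1 7 5 14 6 4)(10 13 12)| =6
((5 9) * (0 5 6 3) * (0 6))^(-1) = ((0 5 9)(3 6))^(-1) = (0 9 5)(3 6)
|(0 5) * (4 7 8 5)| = |(0 4 7 8 5)| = 5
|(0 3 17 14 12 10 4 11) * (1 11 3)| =6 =|(0 1 11)(3 17 14 12 10 4)|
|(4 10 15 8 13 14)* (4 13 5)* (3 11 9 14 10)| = |(3 11 9 14 13 10 15 8 5 4)| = 10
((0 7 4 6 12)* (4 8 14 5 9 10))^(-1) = ((0 7 8 14 5 9 10 4 6 12))^(-1) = (0 12 6 4 10 9 5 14 8 7)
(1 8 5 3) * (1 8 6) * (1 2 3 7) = [0, 6, 3, 8, 4, 7, 2, 1, 5] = (1 6 2 3 8 5 7)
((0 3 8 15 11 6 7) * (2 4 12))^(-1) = ((0 3 8 15 11 6 7)(2 4 12))^(-1) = (0 7 6 11 15 8 3)(2 12 4)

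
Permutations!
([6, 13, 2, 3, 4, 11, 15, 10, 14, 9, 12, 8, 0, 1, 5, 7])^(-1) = (0 12 10 7 15 6)(1 13)(5 14 8 11)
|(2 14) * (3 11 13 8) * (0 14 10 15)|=20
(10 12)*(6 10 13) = (6 10 12 13) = [0, 1, 2, 3, 4, 5, 10, 7, 8, 9, 12, 11, 13, 6]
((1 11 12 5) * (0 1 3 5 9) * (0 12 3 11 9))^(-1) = (0 12 9 1)(3 11 5)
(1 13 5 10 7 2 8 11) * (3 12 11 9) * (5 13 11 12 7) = (13)(1 11)(2 8 9 3 7)(5 10) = [0, 11, 8, 7, 4, 10, 6, 2, 9, 3, 5, 1, 12, 13]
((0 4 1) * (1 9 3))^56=(0 4 9 3 1)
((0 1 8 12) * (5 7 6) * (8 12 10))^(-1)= ((0 1 12)(5 7 6)(8 10))^(-1)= (0 12 1)(5 6 7)(8 10)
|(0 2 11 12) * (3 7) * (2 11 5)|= |(0 11 12)(2 5)(3 7)|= 6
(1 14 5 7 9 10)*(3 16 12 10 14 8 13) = (1 8 13 3 16 12 10)(5 7 9 14) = [0, 8, 2, 16, 4, 7, 6, 9, 13, 14, 1, 11, 10, 3, 5, 15, 12]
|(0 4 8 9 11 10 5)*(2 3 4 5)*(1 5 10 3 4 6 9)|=28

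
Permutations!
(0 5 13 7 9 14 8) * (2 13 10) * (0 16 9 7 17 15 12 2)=[5, 1, 13, 3, 4, 10, 6, 7, 16, 14, 0, 11, 2, 17, 8, 12, 9, 15]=(0 5 10)(2 13 17 15 12)(8 16 9 14)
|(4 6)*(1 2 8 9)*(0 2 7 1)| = |(0 2 8 9)(1 7)(4 6)| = 4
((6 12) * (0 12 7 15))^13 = (0 7 12 15 6)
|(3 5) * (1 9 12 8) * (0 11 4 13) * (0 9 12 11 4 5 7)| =|(0 4 13 9 11 5 3 7)(1 12 8)| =24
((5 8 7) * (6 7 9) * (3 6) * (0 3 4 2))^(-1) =(0 2 4 9 8 5 7 6 3)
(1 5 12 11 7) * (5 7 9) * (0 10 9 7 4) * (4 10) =(0 4)(1 10 9 5 12 11 7) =[4, 10, 2, 3, 0, 12, 6, 1, 8, 5, 9, 7, 11]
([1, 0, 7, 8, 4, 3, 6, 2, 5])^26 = (3 5 8)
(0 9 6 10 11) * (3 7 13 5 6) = (0 9 3 7 13 5 6 10 11) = [9, 1, 2, 7, 4, 6, 10, 13, 8, 3, 11, 0, 12, 5]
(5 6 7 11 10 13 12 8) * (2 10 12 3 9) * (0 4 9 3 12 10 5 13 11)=(0 4 9 2 5 6 7)(8 13 12)(10 11)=[4, 1, 5, 3, 9, 6, 7, 0, 13, 2, 11, 10, 8, 12]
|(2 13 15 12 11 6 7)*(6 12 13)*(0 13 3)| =|(0 13 15 3)(2 6 7)(11 12)| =12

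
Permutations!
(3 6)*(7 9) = (3 6)(7 9) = [0, 1, 2, 6, 4, 5, 3, 9, 8, 7]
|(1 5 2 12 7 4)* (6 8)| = 6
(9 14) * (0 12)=[12, 1, 2, 3, 4, 5, 6, 7, 8, 14, 10, 11, 0, 13, 9]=(0 12)(9 14)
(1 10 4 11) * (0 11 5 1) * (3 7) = [11, 10, 2, 7, 5, 1, 6, 3, 8, 9, 4, 0] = (0 11)(1 10 4 5)(3 7)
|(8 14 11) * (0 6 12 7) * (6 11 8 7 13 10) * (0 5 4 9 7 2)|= |(0 11 2)(4 9 7 5)(6 12 13 10)(8 14)|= 12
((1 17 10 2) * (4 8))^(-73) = (1 2 10 17)(4 8)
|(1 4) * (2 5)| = 2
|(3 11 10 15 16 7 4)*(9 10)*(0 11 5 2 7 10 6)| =|(0 11 9 6)(2 7 4 3 5)(10 15 16)| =60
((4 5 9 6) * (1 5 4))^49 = ((1 5 9 6))^49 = (1 5 9 6)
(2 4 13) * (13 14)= (2 4 14 13)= [0, 1, 4, 3, 14, 5, 6, 7, 8, 9, 10, 11, 12, 2, 13]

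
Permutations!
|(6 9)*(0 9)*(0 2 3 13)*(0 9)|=5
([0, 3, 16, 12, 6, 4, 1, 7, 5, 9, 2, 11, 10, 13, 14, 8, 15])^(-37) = (1 8 10 6 15 12 4 16 3 5 2)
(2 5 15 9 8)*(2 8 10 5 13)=(2 13)(5 15 9 10)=[0, 1, 13, 3, 4, 15, 6, 7, 8, 10, 5, 11, 12, 2, 14, 9]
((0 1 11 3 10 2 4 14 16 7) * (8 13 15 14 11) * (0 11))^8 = (0 11 13 2 16 1 3 15 4 7 8 10 14)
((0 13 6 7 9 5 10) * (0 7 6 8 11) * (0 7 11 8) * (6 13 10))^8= (13)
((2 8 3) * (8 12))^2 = (2 8)(3 12)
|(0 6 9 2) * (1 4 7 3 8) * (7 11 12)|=28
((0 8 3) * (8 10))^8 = (10)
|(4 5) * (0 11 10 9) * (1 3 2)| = 12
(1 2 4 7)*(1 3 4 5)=(1 2 5)(3 4 7)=[0, 2, 5, 4, 7, 1, 6, 3]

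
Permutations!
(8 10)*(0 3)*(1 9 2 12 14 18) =(0 3)(1 9 2 12 14 18)(8 10) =[3, 9, 12, 0, 4, 5, 6, 7, 10, 2, 8, 11, 14, 13, 18, 15, 16, 17, 1]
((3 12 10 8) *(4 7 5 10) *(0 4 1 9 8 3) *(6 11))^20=(12)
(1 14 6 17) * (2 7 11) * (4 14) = (1 4 14 6 17)(2 7 11) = [0, 4, 7, 3, 14, 5, 17, 11, 8, 9, 10, 2, 12, 13, 6, 15, 16, 1]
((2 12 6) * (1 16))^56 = (16)(2 6 12)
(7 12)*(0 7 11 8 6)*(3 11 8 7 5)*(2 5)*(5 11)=(0 2 11 7 12 8 6)(3 5)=[2, 1, 11, 5, 4, 3, 0, 12, 6, 9, 10, 7, 8]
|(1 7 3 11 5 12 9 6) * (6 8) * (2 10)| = |(1 7 3 11 5 12 9 8 6)(2 10)| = 18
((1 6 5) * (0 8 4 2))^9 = ((0 8 4 2)(1 6 5))^9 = (0 8 4 2)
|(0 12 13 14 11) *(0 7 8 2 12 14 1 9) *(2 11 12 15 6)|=|(0 14 12 13 1 9)(2 15 6)(7 8 11)|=6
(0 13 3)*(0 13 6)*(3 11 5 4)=(0 6)(3 13 11 5 4)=[6, 1, 2, 13, 3, 4, 0, 7, 8, 9, 10, 5, 12, 11]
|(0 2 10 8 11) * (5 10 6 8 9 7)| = 20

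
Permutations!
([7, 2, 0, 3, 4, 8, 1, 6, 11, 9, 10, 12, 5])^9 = [2, 6, 1, 3, 4, 8, 7, 0, 11, 9, 10, 12, 5]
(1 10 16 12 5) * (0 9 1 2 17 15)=(0 9 1 10 16 12 5 2 17 15)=[9, 10, 17, 3, 4, 2, 6, 7, 8, 1, 16, 11, 5, 13, 14, 0, 12, 15]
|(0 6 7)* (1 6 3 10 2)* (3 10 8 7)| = 8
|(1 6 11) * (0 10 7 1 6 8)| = |(0 10 7 1 8)(6 11)| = 10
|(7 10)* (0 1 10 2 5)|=6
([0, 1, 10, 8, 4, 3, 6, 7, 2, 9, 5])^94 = [0, 1, 8, 5, 4, 10, 6, 7, 3, 9, 2]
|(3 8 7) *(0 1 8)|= 5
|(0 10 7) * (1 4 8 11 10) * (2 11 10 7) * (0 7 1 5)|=6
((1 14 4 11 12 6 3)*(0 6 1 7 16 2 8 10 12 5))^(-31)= (0 4 12 2 3 5 14 10 16 6 11 1 8 7)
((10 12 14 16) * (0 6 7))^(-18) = ((0 6 7)(10 12 14 16))^(-18) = (10 14)(12 16)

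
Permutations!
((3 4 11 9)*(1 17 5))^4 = (1 17 5)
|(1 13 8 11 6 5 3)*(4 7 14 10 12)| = 35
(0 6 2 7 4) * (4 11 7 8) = (0 6 2 8 4)(7 11) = [6, 1, 8, 3, 0, 5, 2, 11, 4, 9, 10, 7]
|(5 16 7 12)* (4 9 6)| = |(4 9 6)(5 16 7 12)| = 12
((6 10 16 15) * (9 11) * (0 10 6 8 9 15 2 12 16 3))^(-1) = (0 3 10)(2 16 12)(8 15 11 9)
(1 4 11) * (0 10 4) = (0 10 4 11 1) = [10, 0, 2, 3, 11, 5, 6, 7, 8, 9, 4, 1]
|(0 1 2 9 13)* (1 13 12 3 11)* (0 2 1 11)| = 6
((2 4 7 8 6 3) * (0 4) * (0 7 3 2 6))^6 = (0 8 7 2 6 3 4)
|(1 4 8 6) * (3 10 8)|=6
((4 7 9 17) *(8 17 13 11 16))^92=(4 11)(7 16)(8 9)(13 17)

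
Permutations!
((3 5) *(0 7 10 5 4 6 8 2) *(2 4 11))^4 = (0 3 7 11 10 2 5)(4 6 8)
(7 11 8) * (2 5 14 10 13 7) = (2 5 14 10 13 7 11 8) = [0, 1, 5, 3, 4, 14, 6, 11, 2, 9, 13, 8, 12, 7, 10]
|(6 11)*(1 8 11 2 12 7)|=7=|(1 8 11 6 2 12 7)|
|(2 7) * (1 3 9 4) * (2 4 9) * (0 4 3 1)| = |(9)(0 4)(2 7 3)| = 6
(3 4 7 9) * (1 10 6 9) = [0, 10, 2, 4, 7, 5, 9, 1, 8, 3, 6] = (1 10 6 9 3 4 7)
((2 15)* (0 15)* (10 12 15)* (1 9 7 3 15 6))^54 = (0 1 15 12 7)(2 6 3 10 9)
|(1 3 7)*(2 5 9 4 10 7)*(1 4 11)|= |(1 3 2 5 9 11)(4 10 7)|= 6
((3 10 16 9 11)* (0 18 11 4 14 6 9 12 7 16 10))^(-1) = ((0 18 11 3)(4 14 6 9)(7 16 12))^(-1) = (0 3 11 18)(4 9 6 14)(7 12 16)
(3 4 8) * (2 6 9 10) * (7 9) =(2 6 7 9 10)(3 4 8) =[0, 1, 6, 4, 8, 5, 7, 9, 3, 10, 2]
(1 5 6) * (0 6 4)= [6, 5, 2, 3, 0, 4, 1]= (0 6 1 5 4)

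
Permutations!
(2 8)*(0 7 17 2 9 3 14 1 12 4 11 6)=[7, 12, 8, 14, 11, 5, 0, 17, 9, 3, 10, 6, 4, 13, 1, 15, 16, 2]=(0 7 17 2 8 9 3 14 1 12 4 11 6)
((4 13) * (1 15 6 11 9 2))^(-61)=((1 15 6 11 9 2)(4 13))^(-61)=(1 2 9 11 6 15)(4 13)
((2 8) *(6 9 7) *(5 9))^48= ((2 8)(5 9 7 6))^48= (9)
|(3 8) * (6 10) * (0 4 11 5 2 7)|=6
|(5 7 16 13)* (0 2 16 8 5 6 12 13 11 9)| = |(0 2 16 11 9)(5 7 8)(6 12 13)| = 15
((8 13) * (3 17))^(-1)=((3 17)(8 13))^(-1)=(3 17)(8 13)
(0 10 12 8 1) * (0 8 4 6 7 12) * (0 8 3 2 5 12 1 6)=(0 10 8 6 7 1 3 2 5 12 4)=[10, 3, 5, 2, 0, 12, 7, 1, 6, 9, 8, 11, 4]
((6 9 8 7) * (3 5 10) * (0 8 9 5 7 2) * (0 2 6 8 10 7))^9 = ((0 10 3)(5 7 8 6))^9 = (10)(5 7 8 6)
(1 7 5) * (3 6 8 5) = [0, 7, 2, 6, 4, 1, 8, 3, 5] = (1 7 3 6 8 5)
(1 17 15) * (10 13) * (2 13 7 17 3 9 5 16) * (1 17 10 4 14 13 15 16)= [0, 3, 15, 9, 14, 1, 6, 10, 8, 5, 7, 11, 12, 4, 13, 17, 2, 16]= (1 3 9 5)(2 15 17 16)(4 14 13)(7 10)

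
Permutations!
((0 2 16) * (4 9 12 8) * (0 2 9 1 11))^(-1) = (0 11 1 4 8 12 9)(2 16)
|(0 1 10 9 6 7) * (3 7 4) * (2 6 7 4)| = 10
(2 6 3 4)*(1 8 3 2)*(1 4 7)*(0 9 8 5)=(0 9 8 3 7 1 5)(2 6)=[9, 5, 6, 7, 4, 0, 2, 1, 3, 8]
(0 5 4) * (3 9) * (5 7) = [7, 1, 2, 9, 0, 4, 6, 5, 8, 3] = (0 7 5 4)(3 9)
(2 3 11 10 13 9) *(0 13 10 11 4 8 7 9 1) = [13, 0, 3, 4, 8, 5, 6, 9, 7, 2, 10, 11, 12, 1] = (0 13 1)(2 3 4 8 7 9)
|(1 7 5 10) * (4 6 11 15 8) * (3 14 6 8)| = 20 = |(1 7 5 10)(3 14 6 11 15)(4 8)|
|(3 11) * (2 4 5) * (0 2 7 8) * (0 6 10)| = 8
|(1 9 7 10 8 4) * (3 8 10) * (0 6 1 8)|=6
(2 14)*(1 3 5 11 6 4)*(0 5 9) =(0 5 11 6 4 1 3 9)(2 14) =[5, 3, 14, 9, 1, 11, 4, 7, 8, 0, 10, 6, 12, 13, 2]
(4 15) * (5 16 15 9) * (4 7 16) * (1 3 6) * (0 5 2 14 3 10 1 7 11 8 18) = (0 5 4 9 2 14 3 6 7 16 15 11 8 18)(1 10) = [5, 10, 14, 6, 9, 4, 7, 16, 18, 2, 1, 8, 12, 13, 3, 11, 15, 17, 0]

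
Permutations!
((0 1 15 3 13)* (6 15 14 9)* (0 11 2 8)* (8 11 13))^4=((0 1 14 9 6 15 3 8)(2 11))^4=(0 6)(1 15)(3 14)(8 9)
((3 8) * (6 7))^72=(8)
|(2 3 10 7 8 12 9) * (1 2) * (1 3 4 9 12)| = |(12)(1 2 4 9 3 10 7 8)| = 8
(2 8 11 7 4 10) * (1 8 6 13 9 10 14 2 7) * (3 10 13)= (1 8 11)(2 6 3 10 7 4 14)(9 13)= [0, 8, 6, 10, 14, 5, 3, 4, 11, 13, 7, 1, 12, 9, 2]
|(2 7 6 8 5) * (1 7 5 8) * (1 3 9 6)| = |(1 7)(2 5)(3 9 6)| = 6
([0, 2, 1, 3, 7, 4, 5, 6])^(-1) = (1 2)(4 5 6 7)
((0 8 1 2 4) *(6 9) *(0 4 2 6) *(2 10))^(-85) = ((0 8 1 6 9)(2 10))^(-85) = (2 10)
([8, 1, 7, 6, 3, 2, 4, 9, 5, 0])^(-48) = (9)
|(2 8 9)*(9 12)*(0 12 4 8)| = 4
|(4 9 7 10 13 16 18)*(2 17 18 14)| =|(2 17 18 4 9 7 10 13 16 14)| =10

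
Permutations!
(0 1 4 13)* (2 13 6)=[1, 4, 13, 3, 6, 5, 2, 7, 8, 9, 10, 11, 12, 0]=(0 1 4 6 2 13)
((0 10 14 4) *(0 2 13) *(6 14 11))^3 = (0 6 2 10 14 13 11 4)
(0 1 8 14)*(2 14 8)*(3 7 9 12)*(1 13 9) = (0 13 9 12 3 7 1 2 14) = [13, 2, 14, 7, 4, 5, 6, 1, 8, 12, 10, 11, 3, 9, 0]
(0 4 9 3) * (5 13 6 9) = (0 4 5 13 6 9 3) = [4, 1, 2, 0, 5, 13, 9, 7, 8, 3, 10, 11, 12, 6]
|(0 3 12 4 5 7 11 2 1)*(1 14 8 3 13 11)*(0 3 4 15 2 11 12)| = |(0 13 12 15 2 14 8 4 5 7 1 3)| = 12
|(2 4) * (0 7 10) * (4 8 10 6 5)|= 8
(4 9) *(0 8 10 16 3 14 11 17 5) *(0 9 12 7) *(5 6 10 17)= (0 8 17 6 10 16 3 14 11 5 9 4 12 7)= [8, 1, 2, 14, 12, 9, 10, 0, 17, 4, 16, 5, 7, 13, 11, 15, 3, 6]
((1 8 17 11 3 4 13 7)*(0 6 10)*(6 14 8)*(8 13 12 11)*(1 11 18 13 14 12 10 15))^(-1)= (0 10 4 3 11 7 13 18 12)(1 15 6)(8 17)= ((0 12 18 13 7 11 3 4 10)(1 6 15)(8 17))^(-1)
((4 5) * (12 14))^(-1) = ((4 5)(12 14))^(-1) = (4 5)(12 14)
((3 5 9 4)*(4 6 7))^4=((3 5 9 6 7 4))^4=(3 7 9)(4 6 5)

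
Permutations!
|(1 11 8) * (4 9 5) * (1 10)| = 12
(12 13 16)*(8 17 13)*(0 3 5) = (0 3 5)(8 17 13 16 12) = [3, 1, 2, 5, 4, 0, 6, 7, 17, 9, 10, 11, 8, 16, 14, 15, 12, 13]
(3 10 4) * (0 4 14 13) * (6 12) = (0 4 3 10 14 13)(6 12) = [4, 1, 2, 10, 3, 5, 12, 7, 8, 9, 14, 11, 6, 0, 13]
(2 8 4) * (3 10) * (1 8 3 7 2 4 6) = (1 8 6)(2 3 10 7) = [0, 8, 3, 10, 4, 5, 1, 2, 6, 9, 7]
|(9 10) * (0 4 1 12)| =4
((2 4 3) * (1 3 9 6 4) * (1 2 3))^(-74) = ((4 9 6))^(-74) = (4 9 6)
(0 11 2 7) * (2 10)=(0 11 10 2 7)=[11, 1, 7, 3, 4, 5, 6, 0, 8, 9, 2, 10]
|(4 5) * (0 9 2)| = |(0 9 2)(4 5)| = 6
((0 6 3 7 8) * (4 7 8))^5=(0 6 3 8)(4 7)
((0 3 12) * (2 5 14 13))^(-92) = (14)(0 3 12)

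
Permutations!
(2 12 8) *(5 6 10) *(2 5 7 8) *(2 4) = [0, 1, 12, 3, 2, 6, 10, 8, 5, 9, 7, 11, 4] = (2 12 4)(5 6 10 7 8)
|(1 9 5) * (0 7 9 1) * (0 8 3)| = 6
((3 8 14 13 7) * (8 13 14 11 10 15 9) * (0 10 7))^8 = (0 13 3 7 11 8 9 15 10)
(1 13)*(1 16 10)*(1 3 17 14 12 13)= (3 17 14 12 13 16 10)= [0, 1, 2, 17, 4, 5, 6, 7, 8, 9, 3, 11, 13, 16, 12, 15, 10, 14]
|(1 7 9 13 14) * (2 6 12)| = 15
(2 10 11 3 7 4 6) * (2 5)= [0, 1, 10, 7, 6, 2, 5, 4, 8, 9, 11, 3]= (2 10 11 3 7 4 6 5)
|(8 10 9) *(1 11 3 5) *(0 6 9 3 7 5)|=12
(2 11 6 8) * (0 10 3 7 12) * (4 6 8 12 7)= (0 10 3 4 6 12)(2 11 8)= [10, 1, 11, 4, 6, 5, 12, 7, 2, 9, 3, 8, 0]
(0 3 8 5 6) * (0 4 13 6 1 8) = [3, 8, 2, 0, 13, 1, 4, 7, 5, 9, 10, 11, 12, 6] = (0 3)(1 8 5)(4 13 6)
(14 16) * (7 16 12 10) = [0, 1, 2, 3, 4, 5, 6, 16, 8, 9, 7, 11, 10, 13, 12, 15, 14] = (7 16 14 12 10)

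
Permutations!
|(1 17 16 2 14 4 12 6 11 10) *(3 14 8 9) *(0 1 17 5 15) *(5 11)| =16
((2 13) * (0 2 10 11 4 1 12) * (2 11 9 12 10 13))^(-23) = ((13)(0 11 4 1 10 9 12))^(-23) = (13)(0 9 1 11 12 10 4)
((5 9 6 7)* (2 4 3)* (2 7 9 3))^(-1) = (2 4)(3 5 7)(6 9)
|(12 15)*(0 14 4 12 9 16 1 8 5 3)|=11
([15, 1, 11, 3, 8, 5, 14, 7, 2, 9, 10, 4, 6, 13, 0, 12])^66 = [15, 1, 4, 3, 2, 5, 14, 7, 11, 9, 10, 8, 6, 13, 0, 12]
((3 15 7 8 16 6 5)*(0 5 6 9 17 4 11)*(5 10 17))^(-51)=(0 11 4 17 10)(3 9 8 15 5 16 7)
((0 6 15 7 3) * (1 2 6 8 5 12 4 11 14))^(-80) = ((0 8 5 12 4 11 14 1 2 6 15 7 3))^(-80) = (0 7 6 1 11 12 8 3 15 2 14 4 5)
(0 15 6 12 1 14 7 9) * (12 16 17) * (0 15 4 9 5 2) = (0 4 9 15 6 16 17 12 1 14 7 5 2) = [4, 14, 0, 3, 9, 2, 16, 5, 8, 15, 10, 11, 1, 13, 7, 6, 17, 12]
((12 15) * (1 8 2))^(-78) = ((1 8 2)(12 15))^(-78) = (15)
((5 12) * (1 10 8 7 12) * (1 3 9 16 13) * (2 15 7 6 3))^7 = ((1 10 8 6 3 9 16 13)(2 15 7 12 5))^7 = (1 13 16 9 3 6 8 10)(2 7 5 15 12)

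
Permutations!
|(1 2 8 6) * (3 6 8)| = 4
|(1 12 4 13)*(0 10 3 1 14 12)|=4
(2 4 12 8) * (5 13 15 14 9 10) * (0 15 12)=(0 15 14 9 10 5 13 12 8 2 4)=[15, 1, 4, 3, 0, 13, 6, 7, 2, 10, 5, 11, 8, 12, 9, 14]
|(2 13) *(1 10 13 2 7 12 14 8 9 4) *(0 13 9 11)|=28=|(0 13 7 12 14 8 11)(1 10 9 4)|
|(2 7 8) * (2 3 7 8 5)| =5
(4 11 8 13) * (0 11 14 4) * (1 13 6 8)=(0 11 1 13)(4 14)(6 8)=[11, 13, 2, 3, 14, 5, 8, 7, 6, 9, 10, 1, 12, 0, 4]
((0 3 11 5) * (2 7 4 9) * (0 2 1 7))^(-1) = (0 2 5 11 3)(1 9 4 7) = ((0 3 11 5 2)(1 7 4 9))^(-1)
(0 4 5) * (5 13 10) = (0 4 13 10 5) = [4, 1, 2, 3, 13, 0, 6, 7, 8, 9, 5, 11, 12, 10]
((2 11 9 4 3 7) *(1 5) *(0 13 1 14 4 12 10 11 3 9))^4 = ((0 13 1 5 14 4 9 12 10 11)(2 3 7))^4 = (0 14 10 1 9)(2 3 7)(4 11 5 12 13)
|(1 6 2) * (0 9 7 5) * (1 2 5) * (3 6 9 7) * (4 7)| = 8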